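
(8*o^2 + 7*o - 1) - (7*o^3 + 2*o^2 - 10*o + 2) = -7*o^3 + 6*o^2 + 17*o - 3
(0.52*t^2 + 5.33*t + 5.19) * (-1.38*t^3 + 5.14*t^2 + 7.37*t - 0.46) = -0.7176*t^5 - 4.6826*t^4 + 24.0664*t^3 + 65.7195*t^2 + 35.7985*t - 2.3874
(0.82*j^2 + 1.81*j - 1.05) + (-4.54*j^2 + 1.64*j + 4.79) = -3.72*j^2 + 3.45*j + 3.74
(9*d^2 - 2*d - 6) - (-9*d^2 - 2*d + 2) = 18*d^2 - 8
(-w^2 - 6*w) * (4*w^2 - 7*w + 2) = -4*w^4 - 17*w^3 + 40*w^2 - 12*w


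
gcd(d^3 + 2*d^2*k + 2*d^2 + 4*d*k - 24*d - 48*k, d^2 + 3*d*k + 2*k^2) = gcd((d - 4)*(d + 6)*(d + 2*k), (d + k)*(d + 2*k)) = d + 2*k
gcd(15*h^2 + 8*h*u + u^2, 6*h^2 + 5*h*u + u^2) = 3*h + u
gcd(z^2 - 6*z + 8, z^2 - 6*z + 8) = z^2 - 6*z + 8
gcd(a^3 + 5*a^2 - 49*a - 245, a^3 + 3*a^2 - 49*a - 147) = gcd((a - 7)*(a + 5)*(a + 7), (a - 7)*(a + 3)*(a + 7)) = a^2 - 49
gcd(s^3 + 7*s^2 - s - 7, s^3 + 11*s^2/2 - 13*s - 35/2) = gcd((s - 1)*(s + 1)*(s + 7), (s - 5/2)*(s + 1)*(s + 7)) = s^2 + 8*s + 7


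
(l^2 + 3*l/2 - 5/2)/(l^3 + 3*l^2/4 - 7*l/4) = 2*(2*l + 5)/(l*(4*l + 7))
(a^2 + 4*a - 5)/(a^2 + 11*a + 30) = (a - 1)/(a + 6)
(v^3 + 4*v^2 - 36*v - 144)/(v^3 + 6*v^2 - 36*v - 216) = (v + 4)/(v + 6)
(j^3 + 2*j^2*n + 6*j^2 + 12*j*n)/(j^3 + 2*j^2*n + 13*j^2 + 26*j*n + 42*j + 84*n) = j/(j + 7)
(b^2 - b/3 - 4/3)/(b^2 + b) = (b - 4/3)/b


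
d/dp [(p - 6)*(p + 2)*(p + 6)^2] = 4*p^3 + 24*p^2 - 48*p - 288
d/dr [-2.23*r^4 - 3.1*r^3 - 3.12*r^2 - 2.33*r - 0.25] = -8.92*r^3 - 9.3*r^2 - 6.24*r - 2.33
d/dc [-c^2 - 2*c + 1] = -2*c - 2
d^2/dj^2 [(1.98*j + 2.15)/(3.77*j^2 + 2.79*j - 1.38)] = ((1.98*j + 2.15)*(7.54*j + 2.79)*(15.08*j + 5.58) - (44.7876*j + 27.2594)*(3.77*j^2 + 2.79*j - 1.38))/(3.77*j^2 + 2.79*j - 1.38)^3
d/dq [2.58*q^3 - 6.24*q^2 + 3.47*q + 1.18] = 7.74*q^2 - 12.48*q + 3.47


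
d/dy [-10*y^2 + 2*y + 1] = 2 - 20*y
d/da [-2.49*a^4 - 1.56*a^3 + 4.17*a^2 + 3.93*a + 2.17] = -9.96*a^3 - 4.68*a^2 + 8.34*a + 3.93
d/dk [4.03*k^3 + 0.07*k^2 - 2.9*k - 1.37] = 12.09*k^2 + 0.14*k - 2.9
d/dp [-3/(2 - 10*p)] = -15/(2*(5*p - 1)^2)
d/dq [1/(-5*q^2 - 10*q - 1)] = 10*(q + 1)/(5*q^2 + 10*q + 1)^2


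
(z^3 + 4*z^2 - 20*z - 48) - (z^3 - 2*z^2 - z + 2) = 6*z^2 - 19*z - 50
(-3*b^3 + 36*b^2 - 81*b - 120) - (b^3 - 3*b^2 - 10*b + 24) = -4*b^3 + 39*b^2 - 71*b - 144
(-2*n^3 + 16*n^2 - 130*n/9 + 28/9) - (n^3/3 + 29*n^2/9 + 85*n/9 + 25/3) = -7*n^3/3 + 115*n^2/9 - 215*n/9 - 47/9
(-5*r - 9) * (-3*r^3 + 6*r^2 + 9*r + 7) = 15*r^4 - 3*r^3 - 99*r^2 - 116*r - 63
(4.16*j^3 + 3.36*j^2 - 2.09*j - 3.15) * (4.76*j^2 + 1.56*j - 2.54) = 19.8016*j^5 + 22.4832*j^4 - 15.2732*j^3 - 26.7888*j^2 + 0.3946*j + 8.001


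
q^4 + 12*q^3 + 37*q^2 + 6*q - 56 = (q - 1)*(q + 2)*(q + 4)*(q + 7)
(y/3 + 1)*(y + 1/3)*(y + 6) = y^3/3 + 28*y^2/9 + 7*y + 2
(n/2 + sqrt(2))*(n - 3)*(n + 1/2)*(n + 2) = n^4/2 - n^3/4 + sqrt(2)*n^3 - 13*n^2/4 - sqrt(2)*n^2/2 - 13*sqrt(2)*n/2 - 3*n/2 - 3*sqrt(2)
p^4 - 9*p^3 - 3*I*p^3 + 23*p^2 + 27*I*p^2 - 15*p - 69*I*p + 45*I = (p - 5)*(p - 3)*(p - 1)*(p - 3*I)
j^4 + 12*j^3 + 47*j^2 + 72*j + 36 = (j + 1)*(j + 2)*(j + 3)*(j + 6)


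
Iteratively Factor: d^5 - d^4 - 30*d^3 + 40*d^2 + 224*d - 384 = (d - 2)*(d^4 + d^3 - 28*d^2 - 16*d + 192) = (d - 3)*(d - 2)*(d^3 + 4*d^2 - 16*d - 64) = (d - 4)*(d - 3)*(d - 2)*(d^2 + 8*d + 16) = (d - 4)*(d - 3)*(d - 2)*(d + 4)*(d + 4)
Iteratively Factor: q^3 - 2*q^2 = (q)*(q^2 - 2*q) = q^2*(q - 2)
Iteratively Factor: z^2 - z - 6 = (z - 3)*(z + 2)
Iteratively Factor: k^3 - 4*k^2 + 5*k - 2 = (k - 1)*(k^2 - 3*k + 2) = (k - 1)^2*(k - 2)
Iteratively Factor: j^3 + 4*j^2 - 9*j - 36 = (j + 3)*(j^2 + j - 12) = (j - 3)*(j + 3)*(j + 4)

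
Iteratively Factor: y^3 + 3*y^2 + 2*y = (y + 1)*(y^2 + 2*y) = (y + 1)*(y + 2)*(y)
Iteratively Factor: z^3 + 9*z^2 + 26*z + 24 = (z + 2)*(z^2 + 7*z + 12) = (z + 2)*(z + 3)*(z + 4)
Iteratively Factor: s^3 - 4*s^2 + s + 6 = (s - 3)*(s^2 - s - 2) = (s - 3)*(s + 1)*(s - 2)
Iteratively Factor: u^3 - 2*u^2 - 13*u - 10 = (u - 5)*(u^2 + 3*u + 2) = (u - 5)*(u + 1)*(u + 2)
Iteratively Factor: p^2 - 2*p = (p - 2)*(p)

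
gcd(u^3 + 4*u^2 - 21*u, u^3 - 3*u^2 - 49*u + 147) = u^2 + 4*u - 21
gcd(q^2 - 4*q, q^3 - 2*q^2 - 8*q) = q^2 - 4*q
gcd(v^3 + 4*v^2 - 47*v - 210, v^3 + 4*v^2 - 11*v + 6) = v + 6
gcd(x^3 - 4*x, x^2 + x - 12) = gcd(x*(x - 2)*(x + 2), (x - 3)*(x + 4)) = 1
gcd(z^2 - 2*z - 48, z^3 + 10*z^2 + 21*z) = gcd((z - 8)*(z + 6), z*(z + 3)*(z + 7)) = 1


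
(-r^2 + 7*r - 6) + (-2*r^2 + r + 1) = -3*r^2 + 8*r - 5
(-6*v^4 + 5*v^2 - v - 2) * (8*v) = -48*v^5 + 40*v^3 - 8*v^2 - 16*v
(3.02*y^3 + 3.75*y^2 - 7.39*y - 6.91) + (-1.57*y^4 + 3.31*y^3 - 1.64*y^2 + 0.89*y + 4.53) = -1.57*y^4 + 6.33*y^3 + 2.11*y^2 - 6.5*y - 2.38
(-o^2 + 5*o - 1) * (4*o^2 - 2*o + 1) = -4*o^4 + 22*o^3 - 15*o^2 + 7*o - 1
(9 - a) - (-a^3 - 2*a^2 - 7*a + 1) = a^3 + 2*a^2 + 6*a + 8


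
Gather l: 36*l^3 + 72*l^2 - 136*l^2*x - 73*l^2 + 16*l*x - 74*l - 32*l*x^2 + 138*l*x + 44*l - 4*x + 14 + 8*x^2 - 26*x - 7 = 36*l^3 + l^2*(-136*x - 1) + l*(-32*x^2 + 154*x - 30) + 8*x^2 - 30*x + 7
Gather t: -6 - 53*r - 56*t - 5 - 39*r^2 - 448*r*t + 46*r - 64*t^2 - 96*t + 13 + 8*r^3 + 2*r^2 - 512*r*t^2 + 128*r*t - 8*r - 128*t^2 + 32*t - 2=8*r^3 - 37*r^2 - 15*r + t^2*(-512*r - 192) + t*(-320*r - 120)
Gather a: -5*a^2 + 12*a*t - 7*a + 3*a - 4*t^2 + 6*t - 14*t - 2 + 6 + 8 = -5*a^2 + a*(12*t - 4) - 4*t^2 - 8*t + 12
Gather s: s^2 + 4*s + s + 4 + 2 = s^2 + 5*s + 6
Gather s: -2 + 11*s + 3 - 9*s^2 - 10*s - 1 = -9*s^2 + s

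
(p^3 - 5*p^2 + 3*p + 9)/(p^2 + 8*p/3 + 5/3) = 3*(p^2 - 6*p + 9)/(3*p + 5)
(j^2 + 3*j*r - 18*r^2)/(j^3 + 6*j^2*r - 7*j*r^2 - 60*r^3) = (j + 6*r)/(j^2 + 9*j*r + 20*r^2)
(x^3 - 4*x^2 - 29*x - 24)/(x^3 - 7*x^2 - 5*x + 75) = (x^2 - 7*x - 8)/(x^2 - 10*x + 25)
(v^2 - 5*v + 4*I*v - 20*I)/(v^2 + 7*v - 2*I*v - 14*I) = (v^2 + v*(-5 + 4*I) - 20*I)/(v^2 + v*(7 - 2*I) - 14*I)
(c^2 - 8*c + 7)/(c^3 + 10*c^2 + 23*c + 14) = (c^2 - 8*c + 7)/(c^3 + 10*c^2 + 23*c + 14)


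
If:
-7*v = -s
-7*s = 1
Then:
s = -1/7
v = -1/49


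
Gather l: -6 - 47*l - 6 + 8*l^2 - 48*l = 8*l^2 - 95*l - 12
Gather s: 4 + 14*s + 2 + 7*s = 21*s + 6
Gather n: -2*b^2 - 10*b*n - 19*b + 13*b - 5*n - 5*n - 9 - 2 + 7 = -2*b^2 - 6*b + n*(-10*b - 10) - 4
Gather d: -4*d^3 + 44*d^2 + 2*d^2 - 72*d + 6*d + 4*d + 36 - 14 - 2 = -4*d^3 + 46*d^2 - 62*d + 20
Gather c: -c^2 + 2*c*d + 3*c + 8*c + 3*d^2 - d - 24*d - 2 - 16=-c^2 + c*(2*d + 11) + 3*d^2 - 25*d - 18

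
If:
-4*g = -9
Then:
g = 9/4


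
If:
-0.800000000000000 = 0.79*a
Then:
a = -1.01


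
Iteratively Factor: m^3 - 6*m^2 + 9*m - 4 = (m - 1)*(m^2 - 5*m + 4) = (m - 4)*(m - 1)*(m - 1)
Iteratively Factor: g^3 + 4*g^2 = (g)*(g^2 + 4*g) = g*(g + 4)*(g)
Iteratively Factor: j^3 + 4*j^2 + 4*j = (j + 2)*(j^2 + 2*j) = (j + 2)^2*(j)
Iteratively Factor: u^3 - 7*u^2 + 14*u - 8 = (u - 1)*(u^2 - 6*u + 8) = (u - 4)*(u - 1)*(u - 2)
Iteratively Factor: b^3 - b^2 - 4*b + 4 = (b - 1)*(b^2 - 4) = (b - 1)*(b + 2)*(b - 2)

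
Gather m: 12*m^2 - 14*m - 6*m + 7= 12*m^2 - 20*m + 7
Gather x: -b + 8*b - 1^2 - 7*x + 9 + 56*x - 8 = 7*b + 49*x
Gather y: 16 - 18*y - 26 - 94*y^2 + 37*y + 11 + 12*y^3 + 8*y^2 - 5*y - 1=12*y^3 - 86*y^2 + 14*y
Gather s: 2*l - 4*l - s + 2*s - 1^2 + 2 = -2*l + s + 1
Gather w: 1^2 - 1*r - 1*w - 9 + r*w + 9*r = 8*r + w*(r - 1) - 8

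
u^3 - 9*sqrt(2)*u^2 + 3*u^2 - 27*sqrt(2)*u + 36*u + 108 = (u + 3)*(u - 6*sqrt(2))*(u - 3*sqrt(2))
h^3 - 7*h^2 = h^2*(h - 7)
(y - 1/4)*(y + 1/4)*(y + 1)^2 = y^4 + 2*y^3 + 15*y^2/16 - y/8 - 1/16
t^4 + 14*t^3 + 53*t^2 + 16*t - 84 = (t - 1)*(t + 2)*(t + 6)*(t + 7)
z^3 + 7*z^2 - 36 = (z - 2)*(z + 3)*(z + 6)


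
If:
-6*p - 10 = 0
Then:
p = -5/3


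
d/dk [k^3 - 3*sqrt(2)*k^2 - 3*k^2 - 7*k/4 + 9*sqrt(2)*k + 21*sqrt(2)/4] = 3*k^2 - 6*sqrt(2)*k - 6*k - 7/4 + 9*sqrt(2)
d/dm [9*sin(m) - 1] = 9*cos(m)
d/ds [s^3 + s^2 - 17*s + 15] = 3*s^2 + 2*s - 17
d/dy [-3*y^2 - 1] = -6*y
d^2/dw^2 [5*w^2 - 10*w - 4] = 10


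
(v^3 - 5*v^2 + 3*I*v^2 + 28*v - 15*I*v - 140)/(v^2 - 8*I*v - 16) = (v^2 + v*(-5 + 7*I) - 35*I)/(v - 4*I)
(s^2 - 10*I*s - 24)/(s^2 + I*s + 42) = (s - 4*I)/(s + 7*I)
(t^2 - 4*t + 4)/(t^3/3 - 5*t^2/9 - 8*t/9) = 9*(-t^2 + 4*t - 4)/(t*(-3*t^2 + 5*t + 8))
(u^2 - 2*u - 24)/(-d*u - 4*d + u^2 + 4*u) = (u - 6)/(-d + u)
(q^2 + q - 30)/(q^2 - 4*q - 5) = (q + 6)/(q + 1)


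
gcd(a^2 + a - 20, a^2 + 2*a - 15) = a + 5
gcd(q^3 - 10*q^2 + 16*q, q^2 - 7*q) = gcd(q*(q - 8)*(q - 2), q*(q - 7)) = q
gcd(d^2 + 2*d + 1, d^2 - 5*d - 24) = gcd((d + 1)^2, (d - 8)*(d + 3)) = 1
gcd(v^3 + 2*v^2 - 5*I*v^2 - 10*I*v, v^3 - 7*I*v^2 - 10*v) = v^2 - 5*I*v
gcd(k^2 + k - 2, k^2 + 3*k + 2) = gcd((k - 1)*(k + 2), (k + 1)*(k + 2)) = k + 2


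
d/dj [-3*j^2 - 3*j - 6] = -6*j - 3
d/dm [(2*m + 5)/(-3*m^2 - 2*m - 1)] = 2*(3*m^2 + 15*m + 4)/(9*m^4 + 12*m^3 + 10*m^2 + 4*m + 1)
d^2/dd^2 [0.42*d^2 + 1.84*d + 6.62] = 0.840000000000000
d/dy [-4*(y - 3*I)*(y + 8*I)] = -8*y - 20*I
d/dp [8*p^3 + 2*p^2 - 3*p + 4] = 24*p^2 + 4*p - 3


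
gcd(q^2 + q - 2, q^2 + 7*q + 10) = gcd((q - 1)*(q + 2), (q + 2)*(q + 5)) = q + 2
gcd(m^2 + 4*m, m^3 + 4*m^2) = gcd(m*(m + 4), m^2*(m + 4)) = m^2 + 4*m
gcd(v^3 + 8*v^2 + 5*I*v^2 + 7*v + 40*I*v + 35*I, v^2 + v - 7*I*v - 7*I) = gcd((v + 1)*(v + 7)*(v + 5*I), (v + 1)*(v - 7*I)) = v + 1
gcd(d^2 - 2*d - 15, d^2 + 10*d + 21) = d + 3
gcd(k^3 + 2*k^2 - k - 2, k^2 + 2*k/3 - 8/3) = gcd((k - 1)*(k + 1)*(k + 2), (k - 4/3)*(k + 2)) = k + 2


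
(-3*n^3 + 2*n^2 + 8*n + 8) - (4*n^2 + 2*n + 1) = -3*n^3 - 2*n^2 + 6*n + 7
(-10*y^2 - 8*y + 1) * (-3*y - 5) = 30*y^3 + 74*y^2 + 37*y - 5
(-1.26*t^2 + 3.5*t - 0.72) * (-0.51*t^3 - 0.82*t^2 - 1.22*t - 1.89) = 0.6426*t^5 - 0.7518*t^4 - 0.9656*t^3 - 1.2982*t^2 - 5.7366*t + 1.3608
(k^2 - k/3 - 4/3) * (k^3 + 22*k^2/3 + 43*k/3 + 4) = k^5 + 7*k^4 + 95*k^3/9 - 95*k^2/9 - 184*k/9 - 16/3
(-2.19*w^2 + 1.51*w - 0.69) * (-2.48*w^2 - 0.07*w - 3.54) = 5.4312*w^4 - 3.5915*w^3 + 9.3581*w^2 - 5.2971*w + 2.4426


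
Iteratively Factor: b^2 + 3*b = (b + 3)*(b)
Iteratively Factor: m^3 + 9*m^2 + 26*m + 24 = (m + 2)*(m^2 + 7*m + 12) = (m + 2)*(m + 4)*(m + 3)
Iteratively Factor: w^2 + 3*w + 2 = (w + 1)*(w + 2)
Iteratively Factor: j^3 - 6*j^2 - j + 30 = (j - 3)*(j^2 - 3*j - 10) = (j - 5)*(j - 3)*(j + 2)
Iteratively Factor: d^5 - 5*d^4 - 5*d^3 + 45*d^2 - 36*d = (d - 1)*(d^4 - 4*d^3 - 9*d^2 + 36*d) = (d - 3)*(d - 1)*(d^3 - d^2 - 12*d) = (d - 3)*(d - 1)*(d + 3)*(d^2 - 4*d) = d*(d - 3)*(d - 1)*(d + 3)*(d - 4)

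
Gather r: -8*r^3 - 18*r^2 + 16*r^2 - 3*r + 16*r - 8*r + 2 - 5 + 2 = -8*r^3 - 2*r^2 + 5*r - 1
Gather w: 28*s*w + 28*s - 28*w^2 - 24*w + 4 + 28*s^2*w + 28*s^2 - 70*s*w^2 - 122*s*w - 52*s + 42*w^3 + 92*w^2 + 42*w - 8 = 28*s^2 - 24*s + 42*w^3 + w^2*(64 - 70*s) + w*(28*s^2 - 94*s + 18) - 4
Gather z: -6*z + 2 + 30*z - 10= 24*z - 8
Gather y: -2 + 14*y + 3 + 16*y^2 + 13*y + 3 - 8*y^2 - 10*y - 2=8*y^2 + 17*y + 2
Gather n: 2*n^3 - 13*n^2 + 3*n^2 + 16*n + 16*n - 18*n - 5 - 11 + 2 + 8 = 2*n^3 - 10*n^2 + 14*n - 6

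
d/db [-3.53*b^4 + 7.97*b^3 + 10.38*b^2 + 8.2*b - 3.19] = -14.12*b^3 + 23.91*b^2 + 20.76*b + 8.2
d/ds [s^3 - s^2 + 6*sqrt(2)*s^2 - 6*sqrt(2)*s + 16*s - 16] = 3*s^2 - 2*s + 12*sqrt(2)*s - 6*sqrt(2) + 16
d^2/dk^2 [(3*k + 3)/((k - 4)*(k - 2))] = 6*(k^3 + 3*k^2 - 42*k + 76)/(k^6 - 18*k^5 + 132*k^4 - 504*k^3 + 1056*k^2 - 1152*k + 512)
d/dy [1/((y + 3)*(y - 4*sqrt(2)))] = ((-y + 4*sqrt(2))*(y + 3) - (y - 4*sqrt(2))^2)/((y + 3)^2*(y - 4*sqrt(2))^3)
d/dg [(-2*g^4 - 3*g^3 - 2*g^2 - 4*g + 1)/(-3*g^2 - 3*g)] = (4*g^5 + 9*g^4 + 6*g^3 - 2*g^2 + 2*g + 1)/(3*g^2*(g^2 + 2*g + 1))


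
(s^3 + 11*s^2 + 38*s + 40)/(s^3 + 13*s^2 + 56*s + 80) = (s + 2)/(s + 4)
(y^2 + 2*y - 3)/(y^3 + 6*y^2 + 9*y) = (y - 1)/(y*(y + 3))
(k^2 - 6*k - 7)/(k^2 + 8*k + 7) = (k - 7)/(k + 7)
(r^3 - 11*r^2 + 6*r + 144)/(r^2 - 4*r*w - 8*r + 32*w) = (r^2 - 3*r - 18)/(r - 4*w)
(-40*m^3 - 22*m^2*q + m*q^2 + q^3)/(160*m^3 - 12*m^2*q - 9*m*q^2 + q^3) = (2*m + q)/(-8*m + q)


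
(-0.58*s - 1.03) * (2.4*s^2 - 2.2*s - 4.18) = -1.392*s^3 - 1.196*s^2 + 4.6904*s + 4.3054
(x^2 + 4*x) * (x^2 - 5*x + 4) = x^4 - x^3 - 16*x^2 + 16*x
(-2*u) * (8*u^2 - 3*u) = -16*u^3 + 6*u^2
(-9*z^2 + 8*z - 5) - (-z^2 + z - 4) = -8*z^2 + 7*z - 1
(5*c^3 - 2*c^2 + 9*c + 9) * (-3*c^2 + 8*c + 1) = -15*c^5 + 46*c^4 - 38*c^3 + 43*c^2 + 81*c + 9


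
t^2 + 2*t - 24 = (t - 4)*(t + 6)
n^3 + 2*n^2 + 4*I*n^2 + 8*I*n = n*(n + 2)*(n + 4*I)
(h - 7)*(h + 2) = h^2 - 5*h - 14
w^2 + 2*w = w*(w + 2)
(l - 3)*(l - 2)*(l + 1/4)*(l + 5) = l^4 + l^3/4 - 19*l^2 + 101*l/4 + 15/2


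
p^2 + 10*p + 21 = (p + 3)*(p + 7)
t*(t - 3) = t^2 - 3*t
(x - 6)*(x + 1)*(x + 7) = x^3 + 2*x^2 - 41*x - 42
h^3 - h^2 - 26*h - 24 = (h - 6)*(h + 1)*(h + 4)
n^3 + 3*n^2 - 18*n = n*(n - 3)*(n + 6)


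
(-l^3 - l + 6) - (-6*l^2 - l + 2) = -l^3 + 6*l^2 + 4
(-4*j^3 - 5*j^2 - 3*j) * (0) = 0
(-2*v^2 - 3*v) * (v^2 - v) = -2*v^4 - v^3 + 3*v^2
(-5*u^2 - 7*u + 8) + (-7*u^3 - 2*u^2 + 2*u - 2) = -7*u^3 - 7*u^2 - 5*u + 6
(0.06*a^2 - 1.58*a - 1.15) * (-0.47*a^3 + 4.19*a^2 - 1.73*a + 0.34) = -0.0282*a^5 + 0.994*a^4 - 6.1835*a^3 - 2.0647*a^2 + 1.4523*a - 0.391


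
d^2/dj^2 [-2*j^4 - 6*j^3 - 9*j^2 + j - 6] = -24*j^2 - 36*j - 18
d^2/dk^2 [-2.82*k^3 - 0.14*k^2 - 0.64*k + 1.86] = -16.92*k - 0.28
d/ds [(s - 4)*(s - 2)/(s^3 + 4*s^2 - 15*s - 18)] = (-s^4 + 12*s^3 - 15*s^2 - 100*s + 228)/(s^6 + 8*s^5 - 14*s^4 - 156*s^3 + 81*s^2 + 540*s + 324)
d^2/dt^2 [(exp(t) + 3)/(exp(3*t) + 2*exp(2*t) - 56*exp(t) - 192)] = (4*exp(6*t) + 33*exp(5*t) + 294*exp(4*t) + 2320*exp(3*t) + 6480*exp(2*t) + 3264*exp(t) + 4608)*exp(t)/(exp(9*t) + 6*exp(8*t) - 156*exp(7*t) - 1240*exp(6*t) + 6432*exp(5*t) + 81024*exp(4*t) + 64000*exp(3*t) - 1585152*exp(2*t) - 6193152*exp(t) - 7077888)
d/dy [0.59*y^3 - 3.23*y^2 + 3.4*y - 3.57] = 1.77*y^2 - 6.46*y + 3.4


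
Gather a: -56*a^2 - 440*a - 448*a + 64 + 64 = -56*a^2 - 888*a + 128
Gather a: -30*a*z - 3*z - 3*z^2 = -30*a*z - 3*z^2 - 3*z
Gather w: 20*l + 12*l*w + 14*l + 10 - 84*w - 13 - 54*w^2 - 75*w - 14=34*l - 54*w^2 + w*(12*l - 159) - 17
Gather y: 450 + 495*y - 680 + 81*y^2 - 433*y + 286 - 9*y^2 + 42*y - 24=72*y^2 + 104*y + 32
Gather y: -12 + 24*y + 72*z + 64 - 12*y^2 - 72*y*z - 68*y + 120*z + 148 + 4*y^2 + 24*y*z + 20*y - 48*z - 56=-8*y^2 + y*(-48*z - 24) + 144*z + 144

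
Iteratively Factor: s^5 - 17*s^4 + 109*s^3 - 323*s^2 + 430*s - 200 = (s - 1)*(s^4 - 16*s^3 + 93*s^2 - 230*s + 200) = (s - 2)*(s - 1)*(s^3 - 14*s^2 + 65*s - 100) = (s - 5)*(s - 2)*(s - 1)*(s^2 - 9*s + 20) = (s - 5)*(s - 4)*(s - 2)*(s - 1)*(s - 5)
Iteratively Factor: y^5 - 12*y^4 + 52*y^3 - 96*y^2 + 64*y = (y - 4)*(y^4 - 8*y^3 + 20*y^2 - 16*y) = y*(y - 4)*(y^3 - 8*y^2 + 20*y - 16) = y*(y - 4)^2*(y^2 - 4*y + 4) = y*(y - 4)^2*(y - 2)*(y - 2)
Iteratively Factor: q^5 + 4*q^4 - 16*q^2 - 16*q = (q)*(q^4 + 4*q^3 - 16*q - 16) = q*(q + 2)*(q^3 + 2*q^2 - 4*q - 8) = q*(q + 2)^2*(q^2 - 4) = q*(q + 2)^3*(q - 2)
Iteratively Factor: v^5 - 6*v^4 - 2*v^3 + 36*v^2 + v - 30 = (v + 1)*(v^4 - 7*v^3 + 5*v^2 + 31*v - 30) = (v + 1)*(v + 2)*(v^3 - 9*v^2 + 23*v - 15) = (v - 1)*(v + 1)*(v + 2)*(v^2 - 8*v + 15) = (v - 3)*(v - 1)*(v + 1)*(v + 2)*(v - 5)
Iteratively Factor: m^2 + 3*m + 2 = (m + 1)*(m + 2)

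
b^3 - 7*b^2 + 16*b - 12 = (b - 3)*(b - 2)^2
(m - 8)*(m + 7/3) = m^2 - 17*m/3 - 56/3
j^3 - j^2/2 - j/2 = j*(j - 1)*(j + 1/2)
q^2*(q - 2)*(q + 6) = q^4 + 4*q^3 - 12*q^2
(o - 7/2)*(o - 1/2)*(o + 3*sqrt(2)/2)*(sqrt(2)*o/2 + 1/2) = sqrt(2)*o^4/2 - 2*sqrt(2)*o^3 + 2*o^3 - 8*o^2 + 13*sqrt(2)*o^2/8 - 3*sqrt(2)*o + 7*o/2 + 21*sqrt(2)/16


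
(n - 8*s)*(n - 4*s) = n^2 - 12*n*s + 32*s^2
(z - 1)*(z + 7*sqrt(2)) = z^2 - z + 7*sqrt(2)*z - 7*sqrt(2)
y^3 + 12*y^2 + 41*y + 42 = (y + 2)*(y + 3)*(y + 7)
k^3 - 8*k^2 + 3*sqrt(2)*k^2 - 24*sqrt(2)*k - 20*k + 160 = (k - 8)*(k - 2*sqrt(2))*(k + 5*sqrt(2))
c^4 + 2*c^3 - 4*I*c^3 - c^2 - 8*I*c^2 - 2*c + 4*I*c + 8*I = (c - 1)*(c + 1)*(c + 2)*(c - 4*I)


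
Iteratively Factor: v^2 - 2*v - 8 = (v - 4)*(v + 2)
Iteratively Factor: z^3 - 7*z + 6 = (z - 2)*(z^2 + 2*z - 3) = (z - 2)*(z - 1)*(z + 3)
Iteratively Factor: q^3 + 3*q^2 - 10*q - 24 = (q - 3)*(q^2 + 6*q + 8) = (q - 3)*(q + 4)*(q + 2)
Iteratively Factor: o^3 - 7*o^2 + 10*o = (o - 2)*(o^2 - 5*o) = (o - 5)*(o - 2)*(o)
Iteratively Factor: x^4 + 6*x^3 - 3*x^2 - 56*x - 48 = (x + 1)*(x^3 + 5*x^2 - 8*x - 48) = (x - 3)*(x + 1)*(x^2 + 8*x + 16) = (x - 3)*(x + 1)*(x + 4)*(x + 4)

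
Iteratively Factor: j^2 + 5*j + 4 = (j + 4)*(j + 1)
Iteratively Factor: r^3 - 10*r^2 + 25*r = (r)*(r^2 - 10*r + 25) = r*(r - 5)*(r - 5)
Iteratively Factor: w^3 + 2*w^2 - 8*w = (w - 2)*(w^2 + 4*w) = w*(w - 2)*(w + 4)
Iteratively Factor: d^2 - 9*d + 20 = (d - 4)*(d - 5)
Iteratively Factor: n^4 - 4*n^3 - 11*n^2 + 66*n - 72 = (n + 4)*(n^3 - 8*n^2 + 21*n - 18) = (n - 3)*(n + 4)*(n^2 - 5*n + 6) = (n - 3)*(n - 2)*(n + 4)*(n - 3)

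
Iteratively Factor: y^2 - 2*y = (y)*(y - 2)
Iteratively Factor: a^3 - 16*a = (a + 4)*(a^2 - 4*a) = a*(a + 4)*(a - 4)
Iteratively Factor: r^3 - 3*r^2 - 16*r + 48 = (r - 4)*(r^2 + r - 12) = (r - 4)*(r - 3)*(r + 4)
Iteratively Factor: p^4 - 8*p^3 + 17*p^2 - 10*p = (p)*(p^3 - 8*p^2 + 17*p - 10) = p*(p - 1)*(p^2 - 7*p + 10) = p*(p - 5)*(p - 1)*(p - 2)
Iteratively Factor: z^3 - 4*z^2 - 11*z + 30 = (z - 2)*(z^2 - 2*z - 15) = (z - 2)*(z + 3)*(z - 5)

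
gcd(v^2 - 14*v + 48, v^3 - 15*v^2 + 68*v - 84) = v - 6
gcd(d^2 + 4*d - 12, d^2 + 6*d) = d + 6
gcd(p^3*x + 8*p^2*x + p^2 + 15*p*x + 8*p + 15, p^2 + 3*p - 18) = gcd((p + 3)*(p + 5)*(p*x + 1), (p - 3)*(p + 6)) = 1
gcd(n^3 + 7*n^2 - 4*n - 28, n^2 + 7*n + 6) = 1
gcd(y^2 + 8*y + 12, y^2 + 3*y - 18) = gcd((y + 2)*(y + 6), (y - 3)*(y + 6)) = y + 6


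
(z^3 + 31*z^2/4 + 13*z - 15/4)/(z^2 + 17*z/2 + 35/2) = (4*z^2 + 11*z - 3)/(2*(2*z + 7))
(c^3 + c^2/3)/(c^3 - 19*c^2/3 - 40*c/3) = c*(3*c + 1)/(3*c^2 - 19*c - 40)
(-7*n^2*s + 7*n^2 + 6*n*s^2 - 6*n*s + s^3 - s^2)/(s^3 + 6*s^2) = (-7*n^2*s + 7*n^2 + 6*n*s^2 - 6*n*s + s^3 - s^2)/(s^2*(s + 6))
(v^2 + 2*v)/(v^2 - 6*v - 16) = v/(v - 8)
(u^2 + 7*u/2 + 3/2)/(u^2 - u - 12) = (u + 1/2)/(u - 4)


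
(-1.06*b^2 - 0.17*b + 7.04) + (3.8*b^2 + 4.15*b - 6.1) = 2.74*b^2 + 3.98*b + 0.94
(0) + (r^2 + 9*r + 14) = r^2 + 9*r + 14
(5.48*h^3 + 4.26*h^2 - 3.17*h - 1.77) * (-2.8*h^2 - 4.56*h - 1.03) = -15.344*h^5 - 36.9168*h^4 - 16.194*h^3 + 15.0234*h^2 + 11.3363*h + 1.8231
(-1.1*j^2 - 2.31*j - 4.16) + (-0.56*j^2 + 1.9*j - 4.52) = -1.66*j^2 - 0.41*j - 8.68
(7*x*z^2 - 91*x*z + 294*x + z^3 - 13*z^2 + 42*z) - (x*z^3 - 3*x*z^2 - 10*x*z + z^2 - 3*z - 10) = -x*z^3 + 10*x*z^2 - 81*x*z + 294*x + z^3 - 14*z^2 + 45*z + 10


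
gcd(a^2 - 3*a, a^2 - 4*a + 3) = a - 3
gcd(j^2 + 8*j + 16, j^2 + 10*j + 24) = j + 4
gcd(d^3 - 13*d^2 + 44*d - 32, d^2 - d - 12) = d - 4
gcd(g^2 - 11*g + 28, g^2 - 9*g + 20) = g - 4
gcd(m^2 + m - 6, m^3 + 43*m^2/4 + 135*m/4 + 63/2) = m + 3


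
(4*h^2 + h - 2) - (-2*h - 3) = 4*h^2 + 3*h + 1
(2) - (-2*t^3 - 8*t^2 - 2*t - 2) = 2*t^3 + 8*t^2 + 2*t + 4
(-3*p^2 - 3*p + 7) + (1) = -3*p^2 - 3*p + 8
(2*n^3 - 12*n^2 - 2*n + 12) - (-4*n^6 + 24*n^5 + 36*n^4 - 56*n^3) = 4*n^6 - 24*n^5 - 36*n^4 + 58*n^3 - 12*n^2 - 2*n + 12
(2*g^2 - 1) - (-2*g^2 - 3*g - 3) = 4*g^2 + 3*g + 2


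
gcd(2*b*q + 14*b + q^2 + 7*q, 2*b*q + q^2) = 2*b + q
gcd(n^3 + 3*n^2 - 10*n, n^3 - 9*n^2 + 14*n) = n^2 - 2*n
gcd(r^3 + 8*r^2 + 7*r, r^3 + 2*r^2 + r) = r^2 + r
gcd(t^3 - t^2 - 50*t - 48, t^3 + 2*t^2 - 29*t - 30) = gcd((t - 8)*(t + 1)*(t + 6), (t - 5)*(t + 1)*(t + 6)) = t^2 + 7*t + 6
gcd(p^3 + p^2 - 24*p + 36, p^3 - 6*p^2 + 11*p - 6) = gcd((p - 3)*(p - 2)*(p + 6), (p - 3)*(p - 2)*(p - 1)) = p^2 - 5*p + 6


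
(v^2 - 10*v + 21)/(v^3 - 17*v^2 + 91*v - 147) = 1/(v - 7)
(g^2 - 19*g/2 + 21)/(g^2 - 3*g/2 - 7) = (g - 6)/(g + 2)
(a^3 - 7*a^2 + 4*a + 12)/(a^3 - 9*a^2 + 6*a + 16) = (a - 6)/(a - 8)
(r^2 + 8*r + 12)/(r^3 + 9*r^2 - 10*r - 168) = (r + 2)/(r^2 + 3*r - 28)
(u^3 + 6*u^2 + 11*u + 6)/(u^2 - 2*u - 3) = (u^2 + 5*u + 6)/(u - 3)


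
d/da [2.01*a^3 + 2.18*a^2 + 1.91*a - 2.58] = 6.03*a^2 + 4.36*a + 1.91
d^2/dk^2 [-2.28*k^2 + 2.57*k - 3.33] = -4.56000000000000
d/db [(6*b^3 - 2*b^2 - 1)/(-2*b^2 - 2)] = b*(-3*b^3 - 9*b + 1)/(b^4 + 2*b^2 + 1)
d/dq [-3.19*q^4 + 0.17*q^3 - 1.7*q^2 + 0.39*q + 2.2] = -12.76*q^3 + 0.51*q^2 - 3.4*q + 0.39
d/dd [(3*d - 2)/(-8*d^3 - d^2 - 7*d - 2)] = (-24*d^3 - 3*d^2 - 21*d + (3*d - 2)*(24*d^2 + 2*d + 7) - 6)/(8*d^3 + d^2 + 7*d + 2)^2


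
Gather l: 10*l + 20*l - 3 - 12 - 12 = 30*l - 27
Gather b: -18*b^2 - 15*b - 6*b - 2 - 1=-18*b^2 - 21*b - 3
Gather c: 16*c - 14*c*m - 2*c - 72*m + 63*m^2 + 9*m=c*(14 - 14*m) + 63*m^2 - 63*m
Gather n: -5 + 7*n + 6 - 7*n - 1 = 0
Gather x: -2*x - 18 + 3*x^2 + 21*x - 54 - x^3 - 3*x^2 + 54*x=-x^3 + 73*x - 72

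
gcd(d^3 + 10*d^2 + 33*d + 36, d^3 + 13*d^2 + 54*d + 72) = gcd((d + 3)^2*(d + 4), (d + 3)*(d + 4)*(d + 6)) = d^2 + 7*d + 12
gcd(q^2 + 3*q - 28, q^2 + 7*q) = q + 7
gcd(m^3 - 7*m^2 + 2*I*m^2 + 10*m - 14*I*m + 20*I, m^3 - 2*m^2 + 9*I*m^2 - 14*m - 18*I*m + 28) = m^2 + m*(-2 + 2*I) - 4*I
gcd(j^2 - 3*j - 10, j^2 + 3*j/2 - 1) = j + 2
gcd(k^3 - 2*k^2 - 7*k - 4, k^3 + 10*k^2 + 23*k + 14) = k + 1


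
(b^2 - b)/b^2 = (b - 1)/b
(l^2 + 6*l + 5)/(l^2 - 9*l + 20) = (l^2 + 6*l + 5)/(l^2 - 9*l + 20)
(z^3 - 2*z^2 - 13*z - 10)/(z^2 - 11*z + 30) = (z^2 + 3*z + 2)/(z - 6)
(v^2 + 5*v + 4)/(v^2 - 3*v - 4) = (v + 4)/(v - 4)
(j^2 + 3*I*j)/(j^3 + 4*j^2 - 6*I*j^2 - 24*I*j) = (j + 3*I)/(j^2 + j*(4 - 6*I) - 24*I)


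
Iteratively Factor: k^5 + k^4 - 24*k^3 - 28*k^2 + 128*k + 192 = (k - 4)*(k^4 + 5*k^3 - 4*k^2 - 44*k - 48) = (k - 4)*(k + 4)*(k^3 + k^2 - 8*k - 12) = (k - 4)*(k + 2)*(k + 4)*(k^2 - k - 6) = (k - 4)*(k + 2)^2*(k + 4)*(k - 3)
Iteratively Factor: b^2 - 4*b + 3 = (b - 1)*(b - 3)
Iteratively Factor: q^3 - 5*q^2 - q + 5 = (q - 1)*(q^2 - 4*q - 5) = (q - 1)*(q + 1)*(q - 5)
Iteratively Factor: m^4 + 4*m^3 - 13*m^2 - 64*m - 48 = (m + 4)*(m^3 - 13*m - 12) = (m + 3)*(m + 4)*(m^2 - 3*m - 4) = (m + 1)*(m + 3)*(m + 4)*(m - 4)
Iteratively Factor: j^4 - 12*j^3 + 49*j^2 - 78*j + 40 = (j - 1)*(j^3 - 11*j^2 + 38*j - 40) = (j - 5)*(j - 1)*(j^2 - 6*j + 8) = (j - 5)*(j - 2)*(j - 1)*(j - 4)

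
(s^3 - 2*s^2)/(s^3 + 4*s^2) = (s - 2)/(s + 4)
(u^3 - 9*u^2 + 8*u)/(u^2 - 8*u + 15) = u*(u^2 - 9*u + 8)/(u^2 - 8*u + 15)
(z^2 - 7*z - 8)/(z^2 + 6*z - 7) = (z^2 - 7*z - 8)/(z^2 + 6*z - 7)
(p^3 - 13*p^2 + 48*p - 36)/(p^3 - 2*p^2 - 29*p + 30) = (p - 6)/(p + 5)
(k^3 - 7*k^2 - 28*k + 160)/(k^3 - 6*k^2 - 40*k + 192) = (k + 5)/(k + 6)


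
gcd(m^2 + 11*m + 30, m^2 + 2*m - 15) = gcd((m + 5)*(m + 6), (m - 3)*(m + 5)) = m + 5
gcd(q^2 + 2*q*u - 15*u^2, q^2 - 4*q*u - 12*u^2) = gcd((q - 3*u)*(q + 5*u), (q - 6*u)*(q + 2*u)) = 1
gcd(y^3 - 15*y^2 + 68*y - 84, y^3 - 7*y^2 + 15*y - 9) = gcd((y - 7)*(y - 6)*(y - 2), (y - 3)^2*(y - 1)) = 1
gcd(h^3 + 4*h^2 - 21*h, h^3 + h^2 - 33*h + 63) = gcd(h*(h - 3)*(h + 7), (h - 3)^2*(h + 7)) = h^2 + 4*h - 21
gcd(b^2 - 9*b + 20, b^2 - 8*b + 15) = b - 5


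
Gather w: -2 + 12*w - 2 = 12*w - 4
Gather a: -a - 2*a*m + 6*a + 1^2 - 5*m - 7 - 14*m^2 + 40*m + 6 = a*(5 - 2*m) - 14*m^2 + 35*m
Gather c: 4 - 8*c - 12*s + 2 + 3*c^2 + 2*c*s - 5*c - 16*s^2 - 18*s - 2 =3*c^2 + c*(2*s - 13) - 16*s^2 - 30*s + 4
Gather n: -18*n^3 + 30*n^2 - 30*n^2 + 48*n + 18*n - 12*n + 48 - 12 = -18*n^3 + 54*n + 36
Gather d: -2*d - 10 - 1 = -2*d - 11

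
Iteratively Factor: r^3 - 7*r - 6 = (r + 2)*(r^2 - 2*r - 3) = (r + 1)*(r + 2)*(r - 3)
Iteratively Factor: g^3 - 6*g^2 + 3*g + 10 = (g + 1)*(g^2 - 7*g + 10) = (g - 2)*(g + 1)*(g - 5)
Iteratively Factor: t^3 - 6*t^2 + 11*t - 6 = (t - 3)*(t^2 - 3*t + 2) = (t - 3)*(t - 2)*(t - 1)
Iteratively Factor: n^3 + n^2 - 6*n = (n + 3)*(n^2 - 2*n) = n*(n + 3)*(n - 2)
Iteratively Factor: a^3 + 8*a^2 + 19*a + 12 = (a + 1)*(a^2 + 7*a + 12) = (a + 1)*(a + 4)*(a + 3)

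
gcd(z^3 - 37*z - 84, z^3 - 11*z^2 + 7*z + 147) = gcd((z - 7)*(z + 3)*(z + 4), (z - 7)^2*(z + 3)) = z^2 - 4*z - 21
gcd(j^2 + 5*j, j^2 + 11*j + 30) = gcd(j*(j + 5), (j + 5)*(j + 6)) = j + 5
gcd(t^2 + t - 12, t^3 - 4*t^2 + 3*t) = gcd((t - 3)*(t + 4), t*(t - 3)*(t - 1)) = t - 3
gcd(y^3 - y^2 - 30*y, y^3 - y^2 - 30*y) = y^3 - y^2 - 30*y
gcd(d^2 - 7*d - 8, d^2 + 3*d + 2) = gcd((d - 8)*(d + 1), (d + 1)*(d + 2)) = d + 1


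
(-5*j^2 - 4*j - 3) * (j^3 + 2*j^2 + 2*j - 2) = -5*j^5 - 14*j^4 - 21*j^3 - 4*j^2 + 2*j + 6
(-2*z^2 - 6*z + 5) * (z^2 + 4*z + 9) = -2*z^4 - 14*z^3 - 37*z^2 - 34*z + 45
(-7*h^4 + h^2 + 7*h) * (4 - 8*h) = 56*h^5 - 28*h^4 - 8*h^3 - 52*h^2 + 28*h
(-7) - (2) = -9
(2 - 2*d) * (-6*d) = 12*d^2 - 12*d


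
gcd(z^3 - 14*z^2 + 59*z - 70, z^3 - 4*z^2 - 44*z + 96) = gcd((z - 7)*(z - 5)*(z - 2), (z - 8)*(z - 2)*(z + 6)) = z - 2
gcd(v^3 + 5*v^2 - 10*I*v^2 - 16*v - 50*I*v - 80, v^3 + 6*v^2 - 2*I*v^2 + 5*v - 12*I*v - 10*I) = v^2 + v*(5 - 2*I) - 10*I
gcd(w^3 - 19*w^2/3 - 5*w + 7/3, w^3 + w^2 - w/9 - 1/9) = w^2 + 2*w/3 - 1/3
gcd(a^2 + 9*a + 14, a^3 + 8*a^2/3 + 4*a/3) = a + 2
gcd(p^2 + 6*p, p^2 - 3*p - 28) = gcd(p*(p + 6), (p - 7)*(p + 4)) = 1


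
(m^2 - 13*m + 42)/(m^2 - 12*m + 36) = (m - 7)/(m - 6)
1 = 1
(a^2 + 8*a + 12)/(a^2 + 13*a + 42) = (a + 2)/(a + 7)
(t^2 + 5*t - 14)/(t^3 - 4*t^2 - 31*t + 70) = (t + 7)/(t^2 - 2*t - 35)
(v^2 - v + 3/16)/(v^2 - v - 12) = (-v^2 + v - 3/16)/(-v^2 + v + 12)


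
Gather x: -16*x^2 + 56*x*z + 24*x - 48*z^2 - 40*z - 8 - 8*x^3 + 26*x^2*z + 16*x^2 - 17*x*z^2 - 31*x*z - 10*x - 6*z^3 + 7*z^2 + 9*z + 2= -8*x^3 + 26*x^2*z + x*(-17*z^2 + 25*z + 14) - 6*z^3 - 41*z^2 - 31*z - 6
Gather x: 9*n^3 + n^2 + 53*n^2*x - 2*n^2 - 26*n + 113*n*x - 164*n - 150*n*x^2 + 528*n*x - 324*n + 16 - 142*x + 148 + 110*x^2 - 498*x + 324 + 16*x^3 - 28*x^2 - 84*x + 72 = 9*n^3 - n^2 - 514*n + 16*x^3 + x^2*(82 - 150*n) + x*(53*n^2 + 641*n - 724) + 560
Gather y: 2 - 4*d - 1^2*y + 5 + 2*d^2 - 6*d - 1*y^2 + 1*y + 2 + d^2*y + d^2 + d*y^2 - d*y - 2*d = 3*d^2 - 12*d + y^2*(d - 1) + y*(d^2 - d) + 9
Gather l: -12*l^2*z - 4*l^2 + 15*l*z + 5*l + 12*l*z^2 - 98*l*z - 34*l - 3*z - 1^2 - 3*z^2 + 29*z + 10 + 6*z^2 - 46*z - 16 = l^2*(-12*z - 4) + l*(12*z^2 - 83*z - 29) + 3*z^2 - 20*z - 7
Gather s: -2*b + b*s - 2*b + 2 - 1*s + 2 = -4*b + s*(b - 1) + 4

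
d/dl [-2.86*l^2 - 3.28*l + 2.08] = -5.72*l - 3.28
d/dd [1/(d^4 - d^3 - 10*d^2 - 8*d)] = (-4*d^3 + 3*d^2 + 20*d + 8)/(d^2*(-d^3 + d^2 + 10*d + 8)^2)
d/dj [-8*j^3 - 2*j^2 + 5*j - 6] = -24*j^2 - 4*j + 5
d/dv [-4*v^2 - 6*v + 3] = -8*v - 6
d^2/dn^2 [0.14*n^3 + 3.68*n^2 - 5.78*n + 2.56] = 0.84*n + 7.36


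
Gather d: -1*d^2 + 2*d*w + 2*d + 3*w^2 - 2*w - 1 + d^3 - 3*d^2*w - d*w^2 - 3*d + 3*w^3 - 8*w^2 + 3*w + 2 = d^3 + d^2*(-3*w - 1) + d*(-w^2 + 2*w - 1) + 3*w^3 - 5*w^2 + w + 1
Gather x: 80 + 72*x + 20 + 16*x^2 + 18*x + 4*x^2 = 20*x^2 + 90*x + 100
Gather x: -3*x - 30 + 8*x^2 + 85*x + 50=8*x^2 + 82*x + 20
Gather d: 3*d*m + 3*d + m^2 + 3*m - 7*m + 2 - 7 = d*(3*m + 3) + m^2 - 4*m - 5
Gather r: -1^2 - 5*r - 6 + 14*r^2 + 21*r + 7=14*r^2 + 16*r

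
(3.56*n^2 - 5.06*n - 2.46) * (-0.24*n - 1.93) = -0.8544*n^3 - 5.6564*n^2 + 10.3562*n + 4.7478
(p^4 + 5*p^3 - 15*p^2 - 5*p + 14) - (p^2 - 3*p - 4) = p^4 + 5*p^3 - 16*p^2 - 2*p + 18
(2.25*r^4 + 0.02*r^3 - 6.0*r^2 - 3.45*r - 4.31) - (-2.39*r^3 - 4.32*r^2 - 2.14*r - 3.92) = 2.25*r^4 + 2.41*r^3 - 1.68*r^2 - 1.31*r - 0.39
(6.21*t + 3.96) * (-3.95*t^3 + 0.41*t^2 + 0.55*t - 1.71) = -24.5295*t^4 - 13.0959*t^3 + 5.0391*t^2 - 8.4411*t - 6.7716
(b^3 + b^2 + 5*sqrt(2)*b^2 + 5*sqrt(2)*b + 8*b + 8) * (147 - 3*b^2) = -3*b^5 - 15*sqrt(2)*b^4 - 3*b^4 - 15*sqrt(2)*b^3 + 123*b^3 + 123*b^2 + 735*sqrt(2)*b^2 + 735*sqrt(2)*b + 1176*b + 1176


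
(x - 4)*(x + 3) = x^2 - x - 12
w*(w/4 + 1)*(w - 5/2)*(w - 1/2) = w^4/4 + w^3/4 - 43*w^2/16 + 5*w/4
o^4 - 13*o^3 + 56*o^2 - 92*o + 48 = (o - 6)*(o - 4)*(o - 2)*(o - 1)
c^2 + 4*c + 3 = (c + 1)*(c + 3)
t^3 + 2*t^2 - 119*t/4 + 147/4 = (t - 7/2)*(t - 3/2)*(t + 7)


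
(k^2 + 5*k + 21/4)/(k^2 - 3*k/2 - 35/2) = (k + 3/2)/(k - 5)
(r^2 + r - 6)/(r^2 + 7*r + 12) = (r - 2)/(r + 4)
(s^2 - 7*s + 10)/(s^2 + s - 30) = (s - 2)/(s + 6)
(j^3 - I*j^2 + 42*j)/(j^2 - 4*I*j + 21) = j*(j + 6*I)/(j + 3*I)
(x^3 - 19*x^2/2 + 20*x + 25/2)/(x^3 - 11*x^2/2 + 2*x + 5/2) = (x - 5)/(x - 1)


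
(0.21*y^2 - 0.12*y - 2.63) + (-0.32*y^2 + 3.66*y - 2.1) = -0.11*y^2 + 3.54*y - 4.73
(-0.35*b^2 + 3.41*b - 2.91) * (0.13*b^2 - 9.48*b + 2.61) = -0.0455*b^4 + 3.7613*b^3 - 33.6186*b^2 + 36.4869*b - 7.5951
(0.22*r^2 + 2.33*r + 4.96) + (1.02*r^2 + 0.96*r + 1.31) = 1.24*r^2 + 3.29*r + 6.27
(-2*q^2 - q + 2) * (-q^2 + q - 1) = 2*q^4 - q^3 - q^2 + 3*q - 2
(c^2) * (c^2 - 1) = c^4 - c^2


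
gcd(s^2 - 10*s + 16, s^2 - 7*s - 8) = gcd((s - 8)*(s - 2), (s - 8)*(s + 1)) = s - 8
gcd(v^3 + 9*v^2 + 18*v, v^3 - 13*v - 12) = v + 3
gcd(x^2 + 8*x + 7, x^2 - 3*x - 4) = x + 1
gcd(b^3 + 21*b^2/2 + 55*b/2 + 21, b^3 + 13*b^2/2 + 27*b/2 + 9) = b^2 + 7*b/2 + 3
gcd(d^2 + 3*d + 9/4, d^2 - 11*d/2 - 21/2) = d + 3/2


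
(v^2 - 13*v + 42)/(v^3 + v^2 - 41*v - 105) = (v - 6)/(v^2 + 8*v + 15)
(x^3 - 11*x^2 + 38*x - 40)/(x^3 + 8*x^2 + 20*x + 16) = (x^3 - 11*x^2 + 38*x - 40)/(x^3 + 8*x^2 + 20*x + 16)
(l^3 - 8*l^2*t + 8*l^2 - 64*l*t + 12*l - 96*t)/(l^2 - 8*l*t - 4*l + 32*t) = (l^2 + 8*l + 12)/(l - 4)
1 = 1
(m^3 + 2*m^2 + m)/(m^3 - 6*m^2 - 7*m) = (m + 1)/(m - 7)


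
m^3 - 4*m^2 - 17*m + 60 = (m - 5)*(m - 3)*(m + 4)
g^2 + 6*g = g*(g + 6)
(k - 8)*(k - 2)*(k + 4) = k^3 - 6*k^2 - 24*k + 64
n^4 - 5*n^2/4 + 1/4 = (n - 1)*(n - 1/2)*(n + 1/2)*(n + 1)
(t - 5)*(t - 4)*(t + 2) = t^3 - 7*t^2 + 2*t + 40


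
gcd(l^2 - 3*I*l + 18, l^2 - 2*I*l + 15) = l + 3*I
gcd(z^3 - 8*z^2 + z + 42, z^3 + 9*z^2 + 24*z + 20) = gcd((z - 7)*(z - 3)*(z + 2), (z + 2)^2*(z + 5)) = z + 2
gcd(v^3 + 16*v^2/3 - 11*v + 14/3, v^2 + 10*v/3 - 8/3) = v - 2/3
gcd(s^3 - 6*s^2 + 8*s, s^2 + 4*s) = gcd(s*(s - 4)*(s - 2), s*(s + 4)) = s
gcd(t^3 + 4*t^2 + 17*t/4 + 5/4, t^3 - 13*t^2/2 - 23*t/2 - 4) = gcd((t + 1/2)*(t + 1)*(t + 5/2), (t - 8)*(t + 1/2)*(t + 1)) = t^2 + 3*t/2 + 1/2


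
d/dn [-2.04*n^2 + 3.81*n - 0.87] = 3.81 - 4.08*n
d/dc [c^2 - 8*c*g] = 2*c - 8*g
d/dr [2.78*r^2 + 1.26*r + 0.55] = 5.56*r + 1.26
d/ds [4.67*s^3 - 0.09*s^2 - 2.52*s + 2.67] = 14.01*s^2 - 0.18*s - 2.52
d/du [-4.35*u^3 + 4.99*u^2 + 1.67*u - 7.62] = -13.05*u^2 + 9.98*u + 1.67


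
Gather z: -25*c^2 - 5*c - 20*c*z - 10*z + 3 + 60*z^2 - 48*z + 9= -25*c^2 - 5*c + 60*z^2 + z*(-20*c - 58) + 12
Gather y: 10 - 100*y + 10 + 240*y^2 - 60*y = 240*y^2 - 160*y + 20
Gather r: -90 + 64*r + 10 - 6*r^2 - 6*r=-6*r^2 + 58*r - 80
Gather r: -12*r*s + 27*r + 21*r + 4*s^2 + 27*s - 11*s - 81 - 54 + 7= r*(48 - 12*s) + 4*s^2 + 16*s - 128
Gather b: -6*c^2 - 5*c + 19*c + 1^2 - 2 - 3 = -6*c^2 + 14*c - 4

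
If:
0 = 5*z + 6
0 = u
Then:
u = 0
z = -6/5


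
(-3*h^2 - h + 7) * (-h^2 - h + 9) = 3*h^4 + 4*h^3 - 33*h^2 - 16*h + 63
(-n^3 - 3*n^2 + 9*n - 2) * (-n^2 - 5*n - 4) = n^5 + 8*n^4 + 10*n^3 - 31*n^2 - 26*n + 8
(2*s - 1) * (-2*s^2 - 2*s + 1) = -4*s^3 - 2*s^2 + 4*s - 1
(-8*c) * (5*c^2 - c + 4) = -40*c^3 + 8*c^2 - 32*c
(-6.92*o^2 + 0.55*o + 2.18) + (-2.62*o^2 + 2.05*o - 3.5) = -9.54*o^2 + 2.6*o - 1.32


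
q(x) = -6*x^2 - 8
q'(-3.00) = 36.00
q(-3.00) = -62.00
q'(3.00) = -36.00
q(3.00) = -62.00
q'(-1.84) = 22.08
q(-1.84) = -28.31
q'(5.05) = -60.60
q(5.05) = -161.02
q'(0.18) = -2.16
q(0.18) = -8.19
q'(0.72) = -8.64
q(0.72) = -11.11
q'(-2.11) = 25.32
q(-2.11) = -34.71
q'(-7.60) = 91.20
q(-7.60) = -354.56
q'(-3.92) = 47.04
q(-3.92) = -100.20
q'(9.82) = -117.84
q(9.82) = -586.59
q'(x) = -12*x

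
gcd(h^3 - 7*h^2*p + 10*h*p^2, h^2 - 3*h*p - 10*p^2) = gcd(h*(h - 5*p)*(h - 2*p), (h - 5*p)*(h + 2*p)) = -h + 5*p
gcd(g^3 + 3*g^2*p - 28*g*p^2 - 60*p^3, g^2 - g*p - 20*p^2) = -g + 5*p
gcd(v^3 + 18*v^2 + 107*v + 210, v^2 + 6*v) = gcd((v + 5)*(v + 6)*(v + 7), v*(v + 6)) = v + 6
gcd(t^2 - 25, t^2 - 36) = 1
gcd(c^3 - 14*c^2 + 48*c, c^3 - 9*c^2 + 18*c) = c^2 - 6*c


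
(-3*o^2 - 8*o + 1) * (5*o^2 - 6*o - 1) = -15*o^4 - 22*o^3 + 56*o^2 + 2*o - 1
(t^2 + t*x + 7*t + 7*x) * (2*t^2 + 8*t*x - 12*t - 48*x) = 2*t^4 + 10*t^3*x + 2*t^3 + 8*t^2*x^2 + 10*t^2*x - 84*t^2 + 8*t*x^2 - 420*t*x - 336*x^2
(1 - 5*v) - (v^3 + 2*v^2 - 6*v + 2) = -v^3 - 2*v^2 + v - 1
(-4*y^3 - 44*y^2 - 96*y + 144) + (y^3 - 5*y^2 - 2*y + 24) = -3*y^3 - 49*y^2 - 98*y + 168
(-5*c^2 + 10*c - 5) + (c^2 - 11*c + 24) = -4*c^2 - c + 19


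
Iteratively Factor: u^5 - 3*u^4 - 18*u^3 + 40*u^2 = (u - 2)*(u^4 - u^3 - 20*u^2) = (u - 2)*(u + 4)*(u^3 - 5*u^2) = u*(u - 2)*(u + 4)*(u^2 - 5*u) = u*(u - 5)*(u - 2)*(u + 4)*(u)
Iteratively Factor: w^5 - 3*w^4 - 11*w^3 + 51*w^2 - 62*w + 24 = (w + 4)*(w^4 - 7*w^3 + 17*w^2 - 17*w + 6) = (w - 2)*(w + 4)*(w^3 - 5*w^2 + 7*w - 3) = (w - 3)*(w - 2)*(w + 4)*(w^2 - 2*w + 1) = (w - 3)*(w - 2)*(w - 1)*(w + 4)*(w - 1)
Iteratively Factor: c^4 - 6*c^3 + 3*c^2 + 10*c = (c + 1)*(c^3 - 7*c^2 + 10*c) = c*(c + 1)*(c^2 - 7*c + 10) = c*(c - 2)*(c + 1)*(c - 5)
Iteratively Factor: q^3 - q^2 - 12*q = (q - 4)*(q^2 + 3*q) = (q - 4)*(q + 3)*(q)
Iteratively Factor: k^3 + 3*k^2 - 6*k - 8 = (k - 2)*(k^2 + 5*k + 4) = (k - 2)*(k + 1)*(k + 4)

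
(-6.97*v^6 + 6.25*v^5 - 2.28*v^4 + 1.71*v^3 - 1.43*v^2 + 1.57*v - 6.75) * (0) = 0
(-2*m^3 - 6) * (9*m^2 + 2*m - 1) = -18*m^5 - 4*m^4 + 2*m^3 - 54*m^2 - 12*m + 6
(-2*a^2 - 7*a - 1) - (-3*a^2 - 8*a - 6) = a^2 + a + 5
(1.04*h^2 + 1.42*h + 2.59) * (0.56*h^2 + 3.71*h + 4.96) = 0.5824*h^4 + 4.6536*h^3 + 11.877*h^2 + 16.6521*h + 12.8464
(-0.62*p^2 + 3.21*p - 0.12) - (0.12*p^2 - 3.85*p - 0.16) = -0.74*p^2 + 7.06*p + 0.04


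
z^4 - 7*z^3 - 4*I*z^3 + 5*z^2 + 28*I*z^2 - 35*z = z*(z - 7)*(z - 5*I)*(z + I)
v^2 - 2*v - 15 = (v - 5)*(v + 3)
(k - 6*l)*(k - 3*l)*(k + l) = k^3 - 8*k^2*l + 9*k*l^2 + 18*l^3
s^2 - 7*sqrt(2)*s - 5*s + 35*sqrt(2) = (s - 5)*(s - 7*sqrt(2))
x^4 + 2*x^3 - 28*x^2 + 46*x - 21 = (x - 3)*(x - 1)^2*(x + 7)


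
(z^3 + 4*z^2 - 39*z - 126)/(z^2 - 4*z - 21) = (z^2 + z - 42)/(z - 7)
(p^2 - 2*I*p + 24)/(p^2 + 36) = (p + 4*I)/(p + 6*I)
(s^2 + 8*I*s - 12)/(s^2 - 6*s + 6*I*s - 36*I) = (s + 2*I)/(s - 6)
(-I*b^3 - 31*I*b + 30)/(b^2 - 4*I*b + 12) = (-I*b^2 + 6*b + 5*I)/(b + 2*I)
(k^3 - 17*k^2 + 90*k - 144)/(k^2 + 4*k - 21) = (k^2 - 14*k + 48)/(k + 7)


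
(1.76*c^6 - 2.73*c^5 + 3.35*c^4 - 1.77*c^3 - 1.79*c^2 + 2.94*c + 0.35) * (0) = 0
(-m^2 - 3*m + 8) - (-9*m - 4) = -m^2 + 6*m + 12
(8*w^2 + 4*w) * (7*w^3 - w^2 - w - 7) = 56*w^5 + 20*w^4 - 12*w^3 - 60*w^2 - 28*w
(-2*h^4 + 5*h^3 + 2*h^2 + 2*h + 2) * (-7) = 14*h^4 - 35*h^3 - 14*h^2 - 14*h - 14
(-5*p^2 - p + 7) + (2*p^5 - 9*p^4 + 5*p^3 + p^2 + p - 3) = 2*p^5 - 9*p^4 + 5*p^3 - 4*p^2 + 4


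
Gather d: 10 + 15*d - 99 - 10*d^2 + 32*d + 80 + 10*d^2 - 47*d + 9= 0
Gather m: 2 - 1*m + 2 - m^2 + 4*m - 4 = -m^2 + 3*m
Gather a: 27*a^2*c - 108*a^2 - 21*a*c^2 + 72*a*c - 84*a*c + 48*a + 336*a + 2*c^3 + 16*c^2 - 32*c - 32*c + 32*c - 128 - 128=a^2*(27*c - 108) + a*(-21*c^2 - 12*c + 384) + 2*c^3 + 16*c^2 - 32*c - 256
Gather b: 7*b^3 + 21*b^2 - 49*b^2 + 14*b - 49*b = 7*b^3 - 28*b^2 - 35*b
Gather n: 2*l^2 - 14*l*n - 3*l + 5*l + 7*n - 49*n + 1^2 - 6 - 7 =2*l^2 + 2*l + n*(-14*l - 42) - 12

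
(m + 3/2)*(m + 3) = m^2 + 9*m/2 + 9/2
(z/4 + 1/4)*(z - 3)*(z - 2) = z^3/4 - z^2 + z/4 + 3/2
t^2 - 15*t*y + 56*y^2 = (t - 8*y)*(t - 7*y)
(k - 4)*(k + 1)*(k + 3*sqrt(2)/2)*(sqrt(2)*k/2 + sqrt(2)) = sqrt(2)*k^4/2 - sqrt(2)*k^3/2 + 3*k^3/2 - 5*sqrt(2)*k^2 - 3*k^2/2 - 15*k - 4*sqrt(2)*k - 12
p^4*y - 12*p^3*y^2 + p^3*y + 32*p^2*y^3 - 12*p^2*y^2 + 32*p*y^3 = p*(p - 8*y)*(p - 4*y)*(p*y + y)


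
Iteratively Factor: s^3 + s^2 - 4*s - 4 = (s + 2)*(s^2 - s - 2) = (s + 1)*(s + 2)*(s - 2)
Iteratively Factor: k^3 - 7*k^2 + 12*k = (k - 3)*(k^2 - 4*k) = k*(k - 3)*(k - 4)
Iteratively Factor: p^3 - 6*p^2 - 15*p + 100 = (p - 5)*(p^2 - p - 20) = (p - 5)^2*(p + 4)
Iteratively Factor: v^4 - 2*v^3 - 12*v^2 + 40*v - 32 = (v - 2)*(v^3 - 12*v + 16) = (v - 2)^2*(v^2 + 2*v - 8) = (v - 2)^2*(v + 4)*(v - 2)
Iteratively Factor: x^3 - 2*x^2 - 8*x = (x - 4)*(x^2 + 2*x) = x*(x - 4)*(x + 2)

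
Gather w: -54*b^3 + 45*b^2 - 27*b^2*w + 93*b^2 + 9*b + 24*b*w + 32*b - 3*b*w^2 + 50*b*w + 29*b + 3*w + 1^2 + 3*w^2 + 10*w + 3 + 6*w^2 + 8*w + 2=-54*b^3 + 138*b^2 + 70*b + w^2*(9 - 3*b) + w*(-27*b^2 + 74*b + 21) + 6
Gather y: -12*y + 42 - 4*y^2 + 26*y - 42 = -4*y^2 + 14*y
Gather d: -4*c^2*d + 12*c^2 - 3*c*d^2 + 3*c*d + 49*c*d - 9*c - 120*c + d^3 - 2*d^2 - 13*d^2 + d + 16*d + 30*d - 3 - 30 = 12*c^2 - 129*c + d^3 + d^2*(-3*c - 15) + d*(-4*c^2 + 52*c + 47) - 33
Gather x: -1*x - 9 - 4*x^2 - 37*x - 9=-4*x^2 - 38*x - 18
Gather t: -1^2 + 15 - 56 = -42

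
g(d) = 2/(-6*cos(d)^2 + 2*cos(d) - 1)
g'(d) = 2*(-12*sin(d)*cos(d) + 2*sin(d))/(-6*cos(d)^2 + 2*cos(d) - 1)^2 = 4*(1 - 6*cos(d))*sin(d)/(6*cos(d)^2 - 2*cos(d) + 1)^2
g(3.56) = -0.26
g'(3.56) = -0.17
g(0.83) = -0.84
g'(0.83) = -1.58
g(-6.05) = -0.42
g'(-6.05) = -0.20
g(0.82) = -0.82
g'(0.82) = -1.53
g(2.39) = -0.35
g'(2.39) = 0.46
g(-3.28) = -0.23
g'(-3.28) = 0.05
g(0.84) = -0.86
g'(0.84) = -1.64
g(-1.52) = -2.19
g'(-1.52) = -3.33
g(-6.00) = -0.43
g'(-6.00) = -0.25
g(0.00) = -0.40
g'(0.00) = 0.00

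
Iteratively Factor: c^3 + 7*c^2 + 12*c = (c + 3)*(c^2 + 4*c) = c*(c + 3)*(c + 4)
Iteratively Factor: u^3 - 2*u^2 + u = (u)*(u^2 - 2*u + 1) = u*(u - 1)*(u - 1)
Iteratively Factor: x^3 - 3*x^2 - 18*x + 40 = (x - 5)*(x^2 + 2*x - 8) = (x - 5)*(x - 2)*(x + 4)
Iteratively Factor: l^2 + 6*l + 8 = (l + 4)*(l + 2)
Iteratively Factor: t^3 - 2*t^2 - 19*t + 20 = (t - 5)*(t^2 + 3*t - 4) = (t - 5)*(t + 4)*(t - 1)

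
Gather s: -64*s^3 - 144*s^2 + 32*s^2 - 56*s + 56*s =-64*s^3 - 112*s^2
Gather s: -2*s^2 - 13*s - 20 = -2*s^2 - 13*s - 20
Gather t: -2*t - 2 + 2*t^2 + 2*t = 2*t^2 - 2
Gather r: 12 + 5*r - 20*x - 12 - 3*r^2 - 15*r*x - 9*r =-3*r^2 + r*(-15*x - 4) - 20*x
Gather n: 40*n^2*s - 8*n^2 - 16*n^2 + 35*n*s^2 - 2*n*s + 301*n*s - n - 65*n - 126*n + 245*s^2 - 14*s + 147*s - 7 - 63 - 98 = n^2*(40*s - 24) + n*(35*s^2 + 299*s - 192) + 245*s^2 + 133*s - 168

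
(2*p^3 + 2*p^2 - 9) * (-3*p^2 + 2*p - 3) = -6*p^5 - 2*p^4 - 2*p^3 + 21*p^2 - 18*p + 27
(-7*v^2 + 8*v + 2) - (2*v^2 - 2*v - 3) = -9*v^2 + 10*v + 5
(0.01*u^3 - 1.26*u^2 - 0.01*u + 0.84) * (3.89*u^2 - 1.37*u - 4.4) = 0.0389*u^5 - 4.9151*u^4 + 1.6433*u^3 + 8.8253*u^2 - 1.1068*u - 3.696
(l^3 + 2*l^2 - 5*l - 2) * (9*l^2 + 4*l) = 9*l^5 + 22*l^4 - 37*l^3 - 38*l^2 - 8*l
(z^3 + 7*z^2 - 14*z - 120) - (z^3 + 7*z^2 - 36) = -14*z - 84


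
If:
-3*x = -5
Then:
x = 5/3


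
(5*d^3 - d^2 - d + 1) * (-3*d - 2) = -15*d^4 - 7*d^3 + 5*d^2 - d - 2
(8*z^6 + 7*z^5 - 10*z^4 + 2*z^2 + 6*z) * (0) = 0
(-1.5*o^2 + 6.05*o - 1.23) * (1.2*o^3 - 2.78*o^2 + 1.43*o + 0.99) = -1.8*o^5 + 11.43*o^4 - 20.44*o^3 + 10.5859*o^2 + 4.2306*o - 1.2177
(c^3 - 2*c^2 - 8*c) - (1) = c^3 - 2*c^2 - 8*c - 1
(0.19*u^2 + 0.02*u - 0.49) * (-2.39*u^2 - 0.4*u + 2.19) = -0.4541*u^4 - 0.1238*u^3 + 1.5792*u^2 + 0.2398*u - 1.0731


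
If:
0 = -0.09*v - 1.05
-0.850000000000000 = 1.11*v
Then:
No Solution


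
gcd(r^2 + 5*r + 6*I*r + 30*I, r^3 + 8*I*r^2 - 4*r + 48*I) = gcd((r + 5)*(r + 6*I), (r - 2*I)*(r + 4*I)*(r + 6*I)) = r + 6*I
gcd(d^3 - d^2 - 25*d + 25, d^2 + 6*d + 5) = d + 5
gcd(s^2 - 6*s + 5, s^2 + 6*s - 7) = s - 1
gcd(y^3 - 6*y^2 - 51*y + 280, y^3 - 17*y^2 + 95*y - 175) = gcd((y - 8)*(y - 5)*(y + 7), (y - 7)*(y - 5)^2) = y - 5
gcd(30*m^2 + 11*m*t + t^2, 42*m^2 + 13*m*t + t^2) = 6*m + t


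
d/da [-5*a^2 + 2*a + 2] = 2 - 10*a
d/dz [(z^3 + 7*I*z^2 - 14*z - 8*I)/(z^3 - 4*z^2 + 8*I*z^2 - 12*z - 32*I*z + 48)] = (z^2*(-4 + I) + z*(8 - 48*I) + 104 + 24*I)/(z^4 + z^3*(-8 + 12*I) + z^2*(-20 - 96*I) + z*(288 + 192*I) - 576)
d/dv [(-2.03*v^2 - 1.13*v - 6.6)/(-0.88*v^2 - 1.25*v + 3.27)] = (1.5431*v^2 - 24.8922*v - 11.9451)/(0.7744*v^4 + 2.2*v^3 - 4.1927*v^2 - 8.175*v + 10.6929)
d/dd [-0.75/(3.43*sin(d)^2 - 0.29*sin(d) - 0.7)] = (5.145*sin(d) - 0.2175)*cos(d)/(-3.43*sin(d)^2 + 0.29*sin(d) + 0.7)^2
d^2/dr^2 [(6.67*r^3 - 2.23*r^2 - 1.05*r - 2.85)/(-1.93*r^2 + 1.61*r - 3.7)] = (-2.8421709430404e-14*r^5 + 82.363174*r^3 + 206.54835*r^2 - 645.99693*r + 47.63837)/(7.189057*r^6 - 17.991267*r^5 + 56.354649*r^4 - 73.155341*r^3 + 108.03741*r^2 - 66.1227*r + 50.653)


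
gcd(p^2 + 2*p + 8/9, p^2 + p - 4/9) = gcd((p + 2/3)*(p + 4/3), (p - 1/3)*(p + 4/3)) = p + 4/3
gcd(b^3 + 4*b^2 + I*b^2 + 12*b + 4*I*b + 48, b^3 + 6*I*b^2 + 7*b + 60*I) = b^2 + I*b + 12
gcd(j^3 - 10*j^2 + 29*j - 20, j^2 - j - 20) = j - 5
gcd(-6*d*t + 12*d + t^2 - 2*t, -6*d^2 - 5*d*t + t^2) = -6*d + t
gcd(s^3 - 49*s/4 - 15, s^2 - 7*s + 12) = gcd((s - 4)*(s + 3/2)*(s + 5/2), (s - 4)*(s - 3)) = s - 4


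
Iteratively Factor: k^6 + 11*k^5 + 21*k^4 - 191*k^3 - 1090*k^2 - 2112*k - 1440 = (k + 3)*(k^5 + 8*k^4 - 3*k^3 - 182*k^2 - 544*k - 480) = (k - 5)*(k + 3)*(k^4 + 13*k^3 + 62*k^2 + 128*k + 96) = (k - 5)*(k + 2)*(k + 3)*(k^3 + 11*k^2 + 40*k + 48) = (k - 5)*(k + 2)*(k + 3)*(k + 4)*(k^2 + 7*k + 12) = (k - 5)*(k + 2)*(k + 3)*(k + 4)^2*(k + 3)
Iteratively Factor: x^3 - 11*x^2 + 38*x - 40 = (x - 2)*(x^2 - 9*x + 20) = (x - 5)*(x - 2)*(x - 4)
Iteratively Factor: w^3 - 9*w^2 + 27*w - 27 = (w - 3)*(w^2 - 6*w + 9) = (w - 3)^2*(w - 3)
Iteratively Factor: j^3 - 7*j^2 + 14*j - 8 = (j - 2)*(j^2 - 5*j + 4) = (j - 4)*(j - 2)*(j - 1)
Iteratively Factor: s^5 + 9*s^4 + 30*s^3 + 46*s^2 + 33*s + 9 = (s + 1)*(s^4 + 8*s^3 + 22*s^2 + 24*s + 9) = (s + 1)*(s + 3)*(s^3 + 5*s^2 + 7*s + 3) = (s + 1)*(s + 3)^2*(s^2 + 2*s + 1) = (s + 1)^2*(s + 3)^2*(s + 1)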